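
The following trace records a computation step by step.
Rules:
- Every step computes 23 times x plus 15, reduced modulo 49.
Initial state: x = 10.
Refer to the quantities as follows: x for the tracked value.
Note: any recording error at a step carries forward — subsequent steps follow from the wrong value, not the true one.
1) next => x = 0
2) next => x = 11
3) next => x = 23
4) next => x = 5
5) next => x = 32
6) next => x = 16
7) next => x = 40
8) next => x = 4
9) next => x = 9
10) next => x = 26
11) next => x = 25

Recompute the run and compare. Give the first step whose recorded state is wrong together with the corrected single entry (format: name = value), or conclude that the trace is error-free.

step 1: x = (23*10 + 15) mod 49 = 0 -> exactly as logged
step 2: x = (23*0 + 15) mod 49 = 15 -> the trace has a different value
The audit stops at step 2: the recorded entry is wrong and should be x = 15.

step 2, x = 15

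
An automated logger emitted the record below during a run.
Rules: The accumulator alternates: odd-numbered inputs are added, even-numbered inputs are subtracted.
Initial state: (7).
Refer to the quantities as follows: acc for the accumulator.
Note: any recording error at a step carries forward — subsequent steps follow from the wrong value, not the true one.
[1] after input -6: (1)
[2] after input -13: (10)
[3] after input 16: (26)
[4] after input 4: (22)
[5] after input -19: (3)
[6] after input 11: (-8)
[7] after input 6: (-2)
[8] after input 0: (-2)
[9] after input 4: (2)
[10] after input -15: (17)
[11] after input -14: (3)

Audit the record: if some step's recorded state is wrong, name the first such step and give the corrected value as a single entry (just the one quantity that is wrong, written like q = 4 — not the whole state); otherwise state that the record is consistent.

Recomputing the run from the initial state:
step 1: acc = 1
step 2: acc = 14
step 3: acc = 30
step 4: acc = 26
step 5: acc = 7
step 6: acc = -4
step 7: acc = 2
step 8: acc = 2
step 9: acc = 6
step 10: acc = 21
step 11: acc = 7
The first disagreement with the record is at step 2, where the value should be acc = 14.

step 2, acc = 14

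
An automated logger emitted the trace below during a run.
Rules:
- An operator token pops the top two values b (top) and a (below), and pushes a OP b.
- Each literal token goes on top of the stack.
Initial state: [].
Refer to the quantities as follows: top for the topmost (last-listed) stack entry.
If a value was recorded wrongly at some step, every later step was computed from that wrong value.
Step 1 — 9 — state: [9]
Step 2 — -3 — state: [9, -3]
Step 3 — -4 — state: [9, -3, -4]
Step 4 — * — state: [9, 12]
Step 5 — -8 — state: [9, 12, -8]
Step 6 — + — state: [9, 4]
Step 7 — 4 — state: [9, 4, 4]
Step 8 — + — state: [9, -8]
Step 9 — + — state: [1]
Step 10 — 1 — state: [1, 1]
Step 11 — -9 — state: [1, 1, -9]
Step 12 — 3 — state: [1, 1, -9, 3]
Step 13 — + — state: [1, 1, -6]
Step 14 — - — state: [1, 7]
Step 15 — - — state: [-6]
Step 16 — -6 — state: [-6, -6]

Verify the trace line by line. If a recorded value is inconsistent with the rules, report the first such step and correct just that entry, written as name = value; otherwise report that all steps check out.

step 8, top = 8

1. push 9: top = 9 (same as recorded)
2. push -3: top = -3 (no discrepancy)
3. push -4: top = -4 (consistent with the trace)
4. -3 * -4 = 12 (consistent with the trace)
5. push -8: top = -8 (exactly as logged)
6. 12 + -8 = 4 (verified)
7. push 4: top = 4 (agrees with the trace)
8. 4 + 4 = 8 (first mismatch against the trace)
So the first discrepancy is step 8, where the right value is top = 8.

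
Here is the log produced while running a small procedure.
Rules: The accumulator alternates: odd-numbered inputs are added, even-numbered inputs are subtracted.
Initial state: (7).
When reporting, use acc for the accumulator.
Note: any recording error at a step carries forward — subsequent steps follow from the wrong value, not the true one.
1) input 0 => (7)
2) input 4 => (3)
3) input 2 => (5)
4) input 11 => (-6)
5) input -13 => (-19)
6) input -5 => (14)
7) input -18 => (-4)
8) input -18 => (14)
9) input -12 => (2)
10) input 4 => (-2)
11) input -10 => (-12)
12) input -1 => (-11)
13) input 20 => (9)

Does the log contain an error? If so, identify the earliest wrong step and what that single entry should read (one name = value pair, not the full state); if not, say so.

step 6, acc = -14

Recomputing the run from the initial state:
step 1: acc = 7
step 2: acc = 3
step 3: acc = 5
step 4: acc = -6
step 5: acc = -19
step 6: acc = -14
step 7: acc = -32
step 8: acc = -14
step 9: acc = -26
step 10: acc = -30
step 11: acc = -40
step 12: acc = -39
step 13: acc = -19
The first disagreement with the log is at step 6, where the value should be acc = -14.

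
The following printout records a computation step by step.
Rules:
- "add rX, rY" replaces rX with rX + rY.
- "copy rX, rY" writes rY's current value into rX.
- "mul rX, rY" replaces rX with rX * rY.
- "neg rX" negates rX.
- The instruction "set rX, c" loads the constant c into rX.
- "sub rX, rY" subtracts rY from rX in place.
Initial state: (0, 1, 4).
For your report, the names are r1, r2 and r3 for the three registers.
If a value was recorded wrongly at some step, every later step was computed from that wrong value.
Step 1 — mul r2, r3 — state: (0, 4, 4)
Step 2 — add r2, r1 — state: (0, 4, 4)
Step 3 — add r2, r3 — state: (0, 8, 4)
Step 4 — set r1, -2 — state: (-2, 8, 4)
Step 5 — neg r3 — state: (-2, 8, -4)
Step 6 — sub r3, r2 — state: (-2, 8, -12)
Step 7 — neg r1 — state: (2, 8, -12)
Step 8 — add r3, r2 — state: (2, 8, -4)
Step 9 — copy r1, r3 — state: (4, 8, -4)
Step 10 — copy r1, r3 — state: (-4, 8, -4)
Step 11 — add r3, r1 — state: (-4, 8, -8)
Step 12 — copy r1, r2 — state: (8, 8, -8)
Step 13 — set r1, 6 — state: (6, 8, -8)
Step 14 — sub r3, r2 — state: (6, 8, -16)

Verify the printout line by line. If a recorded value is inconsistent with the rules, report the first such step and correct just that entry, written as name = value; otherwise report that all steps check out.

step 9, r1 = -4

Step 1: r2 = 1 * 4 = 4 — same as recorded.
Step 2: r2 = 4 + 0 = 4 — exactly as logged.
Step 3: r2 = 4 + 4 = 8 — no discrepancy.
Step 4: r1 = -2 — matches.
Step 5: r3 = -(4) = -4 — verified.
Step 6: r3 = -4 - 8 = -12 — same as recorded.
Step 7: r1 = -(-2) = 2 — exactly as logged.
Step 8: r3 = -12 + 8 = -4 — exactly as logged.
Step 9: r1 = -4 — the printout disagrees here.
So the first discrepancy is step 9, where the right value is r1 = -4.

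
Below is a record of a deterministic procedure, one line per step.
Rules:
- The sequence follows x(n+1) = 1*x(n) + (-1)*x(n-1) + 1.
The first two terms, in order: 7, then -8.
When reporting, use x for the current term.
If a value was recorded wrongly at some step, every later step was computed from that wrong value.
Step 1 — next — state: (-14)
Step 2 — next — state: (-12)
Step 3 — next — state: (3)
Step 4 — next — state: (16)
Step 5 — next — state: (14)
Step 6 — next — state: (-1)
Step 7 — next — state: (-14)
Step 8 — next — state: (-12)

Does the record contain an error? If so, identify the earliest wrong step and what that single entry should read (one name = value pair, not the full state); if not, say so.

1. x = 1*(-8) + (-1)*(7) + (1) = -14 (verified)
2. x = 1*(-14) + (-1)*(-8) + (1) = -5 (the entry is off here)
First incorrect step: 2; the correct value is x = -5.

step 2, x = -5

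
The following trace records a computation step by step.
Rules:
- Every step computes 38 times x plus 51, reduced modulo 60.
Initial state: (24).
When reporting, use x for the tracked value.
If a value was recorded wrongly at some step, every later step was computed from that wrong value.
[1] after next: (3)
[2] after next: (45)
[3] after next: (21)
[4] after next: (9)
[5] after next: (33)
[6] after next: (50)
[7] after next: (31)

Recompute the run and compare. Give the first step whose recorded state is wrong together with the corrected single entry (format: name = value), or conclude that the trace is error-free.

step 6, x = 45

1. x = (38*24 + 51) mod 60 = 3 (confirmed correct)
2. x = (38*3 + 51) mod 60 = 45 (same as recorded)
3. x = (38*45 + 51) mod 60 = 21 (consistent with the trace)
4. x = (38*21 + 51) mod 60 = 9 (agrees with the trace)
5. x = (38*9 + 51) mod 60 = 33 (consistent with the trace)
6. x = (38*33 + 51) mod 60 = 45 (first mismatch against the trace)
The audit stops at step 6: the recorded entry is wrong and should be x = 45.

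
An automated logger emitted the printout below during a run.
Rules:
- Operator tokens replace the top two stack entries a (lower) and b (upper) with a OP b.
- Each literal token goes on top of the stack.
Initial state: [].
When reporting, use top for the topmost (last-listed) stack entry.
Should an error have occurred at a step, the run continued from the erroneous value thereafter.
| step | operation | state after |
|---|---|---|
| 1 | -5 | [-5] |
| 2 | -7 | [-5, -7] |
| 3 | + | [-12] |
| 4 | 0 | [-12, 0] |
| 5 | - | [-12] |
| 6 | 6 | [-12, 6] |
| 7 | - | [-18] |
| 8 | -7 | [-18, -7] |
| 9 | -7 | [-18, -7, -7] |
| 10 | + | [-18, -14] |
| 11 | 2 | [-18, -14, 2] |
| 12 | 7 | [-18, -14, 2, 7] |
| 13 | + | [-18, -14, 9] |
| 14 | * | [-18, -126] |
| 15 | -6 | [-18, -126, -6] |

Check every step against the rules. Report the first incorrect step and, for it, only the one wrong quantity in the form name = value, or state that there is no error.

no error

Recomputing the run from the initial state:
step 1: [-5]
step 2: [-5, -7]
step 3: [-12]
step 4: [-12, 0]
step 5: [-12]
step 6: [-12, 6]
step 7: [-18]
step 8: [-18, -7]
step 9: [-18, -7, -7]
step 10: [-18, -14]
step 11: [-18, -14, 2]
step 12: [-18, -14, 2, 7]
step 13: [-18, -14, 9]
step 14: [-18, -126]
step 15: [-18, -126, -6]
This matches the printout at every step.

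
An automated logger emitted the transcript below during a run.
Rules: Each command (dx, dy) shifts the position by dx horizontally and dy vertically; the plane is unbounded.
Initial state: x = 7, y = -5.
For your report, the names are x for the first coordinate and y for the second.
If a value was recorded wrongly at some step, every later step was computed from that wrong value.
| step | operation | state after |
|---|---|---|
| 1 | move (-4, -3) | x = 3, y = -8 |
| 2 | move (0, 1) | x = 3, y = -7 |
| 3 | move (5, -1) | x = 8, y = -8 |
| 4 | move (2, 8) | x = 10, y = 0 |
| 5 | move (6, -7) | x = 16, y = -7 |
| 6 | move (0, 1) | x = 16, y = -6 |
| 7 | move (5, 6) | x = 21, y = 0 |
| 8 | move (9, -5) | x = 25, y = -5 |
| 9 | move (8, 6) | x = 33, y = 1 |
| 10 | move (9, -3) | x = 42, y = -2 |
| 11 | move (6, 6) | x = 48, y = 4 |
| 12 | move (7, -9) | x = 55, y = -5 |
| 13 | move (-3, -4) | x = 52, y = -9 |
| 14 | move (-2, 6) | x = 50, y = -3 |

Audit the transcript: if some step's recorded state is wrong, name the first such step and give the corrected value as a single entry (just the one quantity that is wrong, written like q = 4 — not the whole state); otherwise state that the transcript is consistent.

step 8, x = 30

1. x = 7 + (-4) = 3, y = -5 + (-3) = -8 (in agreement)
2. x = 3 + (0) = 3, y = -8 + (1) = -7 (no discrepancy)
3. x = 3 + (5) = 8, y = -7 + (-1) = -8 (matches)
4. x = 8 + (2) = 10, y = -8 + (8) = 0 (consistent with the transcript)
5. x = 10 + (6) = 16, y = 0 + (-7) = -7 (verified)
6. x = 16 + (0) = 16, y = -7 + (1) = -6 (same as recorded)
7. x = 16 + (5) = 21, y = -6 + (6) = 0 (exactly as logged)
8. x = 21 + (9) = 30, y = 0 + (-5) = -5 (this is not what the transcript shows)
The earliest wrong entry is at step 8: it should read x = 30.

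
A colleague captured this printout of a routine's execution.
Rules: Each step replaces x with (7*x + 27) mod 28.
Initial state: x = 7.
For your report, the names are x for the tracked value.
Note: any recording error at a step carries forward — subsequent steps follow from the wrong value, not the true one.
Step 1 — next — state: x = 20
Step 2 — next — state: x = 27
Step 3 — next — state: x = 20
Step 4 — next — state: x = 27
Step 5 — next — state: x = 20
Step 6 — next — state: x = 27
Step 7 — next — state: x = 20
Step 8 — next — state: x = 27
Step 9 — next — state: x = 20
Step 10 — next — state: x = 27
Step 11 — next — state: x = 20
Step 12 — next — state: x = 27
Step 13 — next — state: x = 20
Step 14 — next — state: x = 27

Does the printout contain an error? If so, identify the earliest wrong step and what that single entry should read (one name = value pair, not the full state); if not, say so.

no error

step 1: x = (7*7 + 27) mod 28 = 20 -> verified
step 2: x = (7*20 + 27) mod 28 = 27 -> matches
step 3: x = (7*27 + 27) mod 28 = 20 -> consistent with the printout
step 4: x = (7*20 + 27) mod 28 = 27 -> no discrepancy
step 5: x = (7*27 + 27) mod 28 = 20 -> exactly as logged
step 6: x = (7*20 + 27) mod 28 = 27 -> confirmed correct
step 7: x = (7*27 + 27) mod 28 = 20 -> matches
step 8: x = (7*20 + 27) mod 28 = 27 -> agrees with the printout
step 9: x = (7*27 + 27) mod 28 = 20 -> confirmed correct
step 10: x = (7*20 + 27) mod 28 = 27 -> same as recorded
step 11: x = (7*27 + 27) mod 28 = 20 -> in agreement
step 12: x = (7*20 + 27) mod 28 = 27 -> agrees with the printout
step 13: x = (7*27 + 27) mod 28 = 20 -> same as recorded
step 14: x = (7*20 + 27) mod 28 = 27 -> verified
No step deviates from the rules.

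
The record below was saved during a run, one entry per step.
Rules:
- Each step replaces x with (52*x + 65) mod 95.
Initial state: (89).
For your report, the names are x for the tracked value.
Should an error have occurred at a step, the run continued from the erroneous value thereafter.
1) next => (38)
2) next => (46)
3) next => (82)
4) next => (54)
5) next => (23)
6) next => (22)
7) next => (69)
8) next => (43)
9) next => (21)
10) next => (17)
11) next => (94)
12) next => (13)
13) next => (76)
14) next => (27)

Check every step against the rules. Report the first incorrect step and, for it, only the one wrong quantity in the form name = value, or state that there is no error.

step 6, x = 26

Recomputing the run from the initial state:
step 1: x = 38
step 2: x = 46
step 3: x = 82
step 4: x = 54
step 5: x = 23
step 6: x = 26
step 7: x = 87
step 8: x = 29
step 9: x = 53
step 10: x = 66
step 11: x = 77
step 12: x = 79
step 13: x = 88
step 14: x = 81
The first disagreement with the record is at step 6, where the value should be x = 26.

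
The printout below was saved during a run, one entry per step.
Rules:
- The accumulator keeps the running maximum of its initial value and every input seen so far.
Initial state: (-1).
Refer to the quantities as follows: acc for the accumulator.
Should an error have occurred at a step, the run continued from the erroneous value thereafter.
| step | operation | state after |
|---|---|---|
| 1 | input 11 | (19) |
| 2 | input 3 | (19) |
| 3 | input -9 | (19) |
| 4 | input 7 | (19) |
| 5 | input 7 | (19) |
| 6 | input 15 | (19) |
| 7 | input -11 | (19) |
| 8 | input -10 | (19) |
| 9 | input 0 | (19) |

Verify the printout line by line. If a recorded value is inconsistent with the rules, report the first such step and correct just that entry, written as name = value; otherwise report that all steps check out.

step 1, acc = 11

Recomputing the run from the initial state:
step 1: acc = 11
step 2: acc = 11
step 3: acc = 11
step 4: acc = 11
step 5: acc = 11
step 6: acc = 15
step 7: acc = 15
step 8: acc = 15
step 9: acc = 15
The first disagreement with the printout is at step 1, where the value should be acc = 11.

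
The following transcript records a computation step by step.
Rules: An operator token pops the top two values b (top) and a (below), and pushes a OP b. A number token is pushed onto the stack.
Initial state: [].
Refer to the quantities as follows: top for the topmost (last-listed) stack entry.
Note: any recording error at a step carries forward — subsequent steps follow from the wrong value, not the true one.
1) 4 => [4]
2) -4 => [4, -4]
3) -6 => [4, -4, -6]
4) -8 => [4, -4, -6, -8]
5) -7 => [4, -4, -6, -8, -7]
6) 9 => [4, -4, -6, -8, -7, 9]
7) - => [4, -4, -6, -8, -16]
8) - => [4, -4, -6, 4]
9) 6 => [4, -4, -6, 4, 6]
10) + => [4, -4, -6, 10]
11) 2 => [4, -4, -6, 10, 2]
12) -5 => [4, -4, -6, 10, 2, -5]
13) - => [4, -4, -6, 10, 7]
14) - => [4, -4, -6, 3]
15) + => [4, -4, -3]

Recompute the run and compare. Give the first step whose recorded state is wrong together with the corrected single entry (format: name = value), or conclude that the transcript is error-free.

step 8, top = 8

Step 1: push 4: top = 4 — same as recorded.
Step 2: push -4: top = -4 — same as recorded.
Step 3: push -6: top = -6 — in agreement.
Step 4: push -8: top = -8 — same as recorded.
Step 5: push -7: top = -7 — in agreement.
Step 6: push 9: top = 9 — confirmed correct.
Step 7: -7 - 9 = -16 — verified.
Step 8: -8 - -16 = 8 — a discrepancy with the transcript.
First incorrect step: 8; the correct value is top = 8.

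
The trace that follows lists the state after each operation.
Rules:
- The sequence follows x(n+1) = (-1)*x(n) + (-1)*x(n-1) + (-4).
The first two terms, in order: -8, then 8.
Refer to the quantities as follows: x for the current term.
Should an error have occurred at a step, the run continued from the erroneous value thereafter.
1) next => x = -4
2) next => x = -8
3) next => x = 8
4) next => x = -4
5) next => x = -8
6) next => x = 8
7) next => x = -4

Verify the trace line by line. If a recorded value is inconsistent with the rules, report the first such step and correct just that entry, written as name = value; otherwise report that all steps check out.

no error

Recomputing the run from the initial state:
step 1: x = -4
step 2: x = -8
step 3: x = 8
step 4: x = -4
step 5: x = -8
step 6: x = 8
step 7: x = -4
This matches the trace at every step.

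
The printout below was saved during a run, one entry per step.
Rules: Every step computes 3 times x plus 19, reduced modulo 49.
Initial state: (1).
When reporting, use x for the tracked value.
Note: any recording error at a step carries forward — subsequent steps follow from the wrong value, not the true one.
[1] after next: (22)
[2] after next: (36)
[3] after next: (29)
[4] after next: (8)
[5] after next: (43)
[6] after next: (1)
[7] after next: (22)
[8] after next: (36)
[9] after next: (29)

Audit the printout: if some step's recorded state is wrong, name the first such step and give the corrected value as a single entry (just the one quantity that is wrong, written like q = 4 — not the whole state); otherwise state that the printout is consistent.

Recomputing the run from the initial state:
step 1: x = 22
step 2: x = 36
step 3: x = 29
step 4: x = 8
step 5: x = 43
step 6: x = 1
step 7: x = 22
step 8: x = 36
step 9: x = 29
This matches the printout at every step.

no error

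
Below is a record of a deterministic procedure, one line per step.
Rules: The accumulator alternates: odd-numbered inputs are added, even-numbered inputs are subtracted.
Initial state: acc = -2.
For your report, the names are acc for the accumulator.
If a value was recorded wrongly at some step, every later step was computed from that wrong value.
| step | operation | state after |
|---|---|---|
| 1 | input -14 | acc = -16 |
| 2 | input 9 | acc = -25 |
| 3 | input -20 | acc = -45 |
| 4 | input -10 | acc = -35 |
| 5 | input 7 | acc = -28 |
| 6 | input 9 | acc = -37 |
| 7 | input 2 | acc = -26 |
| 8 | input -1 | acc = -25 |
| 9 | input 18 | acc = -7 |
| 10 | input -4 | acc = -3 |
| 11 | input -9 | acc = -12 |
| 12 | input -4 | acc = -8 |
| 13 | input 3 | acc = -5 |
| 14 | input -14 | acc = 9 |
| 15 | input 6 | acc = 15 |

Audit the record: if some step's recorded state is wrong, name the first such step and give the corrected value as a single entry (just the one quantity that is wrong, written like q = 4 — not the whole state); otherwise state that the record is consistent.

Recomputing the run from the initial state:
step 1: acc = -16
step 2: acc = -25
step 3: acc = -45
step 4: acc = -35
step 5: acc = -28
step 6: acc = -37
step 7: acc = -35
step 8: acc = -34
step 9: acc = -16
step 10: acc = -12
step 11: acc = -21
step 12: acc = -17
step 13: acc = -14
step 14: acc = 0
step 15: acc = 6
The first disagreement with the record is at step 7, where the value should be acc = -35.

step 7, acc = -35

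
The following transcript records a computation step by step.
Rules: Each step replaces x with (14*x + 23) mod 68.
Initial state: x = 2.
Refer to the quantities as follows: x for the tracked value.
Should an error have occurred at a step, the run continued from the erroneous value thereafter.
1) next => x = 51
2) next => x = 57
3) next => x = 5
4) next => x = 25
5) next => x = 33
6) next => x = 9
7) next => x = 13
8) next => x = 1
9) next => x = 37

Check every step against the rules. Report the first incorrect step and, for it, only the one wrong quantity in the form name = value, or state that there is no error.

Step 1: x = (14*2 + 23) mod 68 = 51 — no discrepancy.
Step 2: x = (14*51 + 23) mod 68 = 57 — exactly as logged.
Step 3: x = (14*57 + 23) mod 68 = 5 — verified.
Step 4: x = (14*5 + 23) mod 68 = 25 — agrees with the transcript.
Step 5: x = (14*25 + 23) mod 68 = 33 — same as recorded.
Step 6: x = (14*33 + 23) mod 68 = 9 — verified.
Step 7: x = (14*9 + 23) mod 68 = 13 — same as recorded.
Step 8: x = (14*13 + 23) mod 68 = 1 — matches.
Step 9: x = (14*1 + 23) mod 68 = 37 — matches.
Nothing is out of place; the run is error-free.

no error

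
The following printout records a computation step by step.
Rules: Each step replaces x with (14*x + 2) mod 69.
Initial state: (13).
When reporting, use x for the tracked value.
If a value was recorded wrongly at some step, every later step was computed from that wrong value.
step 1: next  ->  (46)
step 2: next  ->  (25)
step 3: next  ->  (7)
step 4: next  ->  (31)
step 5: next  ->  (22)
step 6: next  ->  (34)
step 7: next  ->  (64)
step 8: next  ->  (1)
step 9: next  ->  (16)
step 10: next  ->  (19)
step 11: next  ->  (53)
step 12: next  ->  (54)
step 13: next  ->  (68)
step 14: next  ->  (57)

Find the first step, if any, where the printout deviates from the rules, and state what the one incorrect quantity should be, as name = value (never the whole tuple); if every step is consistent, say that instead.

step 11, x = 61

1. x = (14*13 + 2) mod 69 = 46 (agrees with the printout)
2. x = (14*46 + 2) mod 69 = 25 (confirmed correct)
3. x = (14*25 + 2) mod 69 = 7 (consistent with the printout)
4. x = (14*7 + 2) mod 69 = 31 (no discrepancy)
5. x = (14*31 + 2) mod 69 = 22 (no discrepancy)
6. x = (14*22 + 2) mod 69 = 34 (consistent with the printout)
7. x = (14*34 + 2) mod 69 = 64 (confirmed correct)
8. x = (14*64 + 2) mod 69 = 1 (no discrepancy)
9. x = (14*1 + 2) mod 69 = 16 (matches)
10. x = (14*16 + 2) mod 69 = 19 (confirmed correct)
11. x = (14*19 + 2) mod 69 = 61 (the recorded entry deviates here)
That makes step 11 the first incorrect line — x = 61 is what it should show.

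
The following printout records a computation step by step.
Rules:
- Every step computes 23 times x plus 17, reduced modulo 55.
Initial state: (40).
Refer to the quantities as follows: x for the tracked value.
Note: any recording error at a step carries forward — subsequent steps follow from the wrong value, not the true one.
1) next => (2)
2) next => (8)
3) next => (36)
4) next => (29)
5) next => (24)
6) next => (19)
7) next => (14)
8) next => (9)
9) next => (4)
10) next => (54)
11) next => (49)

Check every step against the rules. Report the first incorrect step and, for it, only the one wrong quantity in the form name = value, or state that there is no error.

step 4, x = 20

Step 1: x = (23*40 + 17) mod 55 = 2 — consistent with the printout.
Step 2: x = (23*2 + 17) mod 55 = 8 — agrees with the printout.
Step 3: x = (23*8 + 17) mod 55 = 36 — in agreement.
Step 4: x = (23*36 + 17) mod 55 = 20 — the entry is off here.
First incorrect step: 4; the correct value is x = 20.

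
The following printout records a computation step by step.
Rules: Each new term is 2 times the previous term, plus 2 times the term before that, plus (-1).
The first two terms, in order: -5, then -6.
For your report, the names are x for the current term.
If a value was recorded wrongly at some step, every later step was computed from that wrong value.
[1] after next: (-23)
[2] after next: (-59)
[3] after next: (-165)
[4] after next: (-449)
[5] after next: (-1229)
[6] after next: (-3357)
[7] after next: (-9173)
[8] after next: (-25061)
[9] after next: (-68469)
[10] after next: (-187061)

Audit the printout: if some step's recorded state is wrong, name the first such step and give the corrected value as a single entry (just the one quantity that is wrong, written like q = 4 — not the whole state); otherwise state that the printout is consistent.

no error

Recomputing the run from the initial state:
step 1: x = -23
step 2: x = -59
step 3: x = -165
step 4: x = -449
step 5: x = -1229
step 6: x = -3357
step 7: x = -9173
step 8: x = -25061
step 9: x = -68469
step 10: x = -187061
This matches the printout at every step.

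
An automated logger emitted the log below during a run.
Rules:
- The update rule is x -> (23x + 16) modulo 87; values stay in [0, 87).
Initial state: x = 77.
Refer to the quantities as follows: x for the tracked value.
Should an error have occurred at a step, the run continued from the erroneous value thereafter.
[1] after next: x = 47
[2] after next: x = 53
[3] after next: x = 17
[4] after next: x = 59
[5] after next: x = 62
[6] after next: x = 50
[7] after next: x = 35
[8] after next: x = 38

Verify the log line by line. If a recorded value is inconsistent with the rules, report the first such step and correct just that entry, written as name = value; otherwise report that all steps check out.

step 5, x = 68

step 1: x = (23*77 + 16) mod 87 = 47 -> same as recorded
step 2: x = (23*47 + 16) mod 87 = 53 -> same as recorded
step 3: x = (23*53 + 16) mod 87 = 17 -> consistent with the log
step 4: x = (23*17 + 16) mod 87 = 59 -> consistent with the log
step 5: x = (23*59 + 16) mod 87 = 68 -> the recorded entry deviates here
First incorrect step: 5; the correct value is x = 68.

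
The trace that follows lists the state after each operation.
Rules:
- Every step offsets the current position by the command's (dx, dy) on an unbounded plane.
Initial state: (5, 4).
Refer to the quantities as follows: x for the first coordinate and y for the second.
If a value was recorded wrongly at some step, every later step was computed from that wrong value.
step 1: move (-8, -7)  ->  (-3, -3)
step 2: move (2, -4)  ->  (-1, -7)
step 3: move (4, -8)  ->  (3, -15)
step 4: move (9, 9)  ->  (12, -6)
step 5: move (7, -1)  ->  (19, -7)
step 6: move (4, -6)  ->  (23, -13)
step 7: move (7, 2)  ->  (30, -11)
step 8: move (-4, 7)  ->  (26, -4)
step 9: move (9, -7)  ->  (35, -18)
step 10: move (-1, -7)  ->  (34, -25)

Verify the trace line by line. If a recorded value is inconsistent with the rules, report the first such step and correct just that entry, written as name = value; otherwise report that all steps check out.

step 9, y = -11

Recomputing the run from the initial state:
step 1: x = -3, y = -3
step 2: x = -1, y = -7
step 3: x = 3, y = -15
step 4: x = 12, y = -6
step 5: x = 19, y = -7
step 6: x = 23, y = -13
step 7: x = 30, y = -11
step 8: x = 26, y = -4
step 9: x = 35, y = -11
step 10: x = 34, y = -18
The first disagreement with the trace is at step 9, where the value should be y = -11.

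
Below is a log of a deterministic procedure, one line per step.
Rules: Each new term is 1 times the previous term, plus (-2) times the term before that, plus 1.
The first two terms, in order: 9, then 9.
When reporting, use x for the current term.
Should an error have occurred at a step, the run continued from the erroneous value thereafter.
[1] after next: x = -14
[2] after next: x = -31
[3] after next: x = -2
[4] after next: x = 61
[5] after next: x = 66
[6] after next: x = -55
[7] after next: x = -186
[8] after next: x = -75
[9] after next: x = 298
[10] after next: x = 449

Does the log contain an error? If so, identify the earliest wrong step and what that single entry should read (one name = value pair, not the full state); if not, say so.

step 1, x = -8

Recomputing the run from the initial state:
step 1: x = -8
step 2: x = -25
step 3: x = -8
step 4: x = 43
step 5: x = 60
step 6: x = -25
step 7: x = -144
step 8: x = -93
step 9: x = 196
step 10: x = 383
The first disagreement with the log is at step 1, where the value should be x = -8.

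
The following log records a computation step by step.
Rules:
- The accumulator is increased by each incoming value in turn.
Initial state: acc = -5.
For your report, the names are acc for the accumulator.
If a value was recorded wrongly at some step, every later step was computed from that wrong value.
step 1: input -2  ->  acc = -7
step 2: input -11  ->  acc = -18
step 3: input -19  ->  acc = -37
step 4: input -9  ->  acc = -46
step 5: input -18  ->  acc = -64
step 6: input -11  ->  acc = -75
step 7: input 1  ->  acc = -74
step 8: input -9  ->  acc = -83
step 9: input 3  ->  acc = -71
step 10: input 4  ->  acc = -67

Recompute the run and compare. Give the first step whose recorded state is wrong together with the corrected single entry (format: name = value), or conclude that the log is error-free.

Step 1: acc = -5 + -2 = -7 — agrees with the log.
Step 2: acc = -7 + -11 = -18 — matches.
Step 3: acc = -18 + -19 = -37 — confirmed correct.
Step 4: acc = -37 + -9 = -46 — in agreement.
Step 5: acc = -46 + -18 = -64 — same as recorded.
Step 6: acc = -64 + -11 = -75 — same as recorded.
Step 7: acc = -75 + 1 = -74 — no discrepancy.
Step 8: acc = -74 + -9 = -83 — verified.
Step 9: acc = -83 + 3 = -80 — a discrepancy with the log.
Conclusion: step 9 carries the first error; the entry should be acc = -80.

step 9, acc = -80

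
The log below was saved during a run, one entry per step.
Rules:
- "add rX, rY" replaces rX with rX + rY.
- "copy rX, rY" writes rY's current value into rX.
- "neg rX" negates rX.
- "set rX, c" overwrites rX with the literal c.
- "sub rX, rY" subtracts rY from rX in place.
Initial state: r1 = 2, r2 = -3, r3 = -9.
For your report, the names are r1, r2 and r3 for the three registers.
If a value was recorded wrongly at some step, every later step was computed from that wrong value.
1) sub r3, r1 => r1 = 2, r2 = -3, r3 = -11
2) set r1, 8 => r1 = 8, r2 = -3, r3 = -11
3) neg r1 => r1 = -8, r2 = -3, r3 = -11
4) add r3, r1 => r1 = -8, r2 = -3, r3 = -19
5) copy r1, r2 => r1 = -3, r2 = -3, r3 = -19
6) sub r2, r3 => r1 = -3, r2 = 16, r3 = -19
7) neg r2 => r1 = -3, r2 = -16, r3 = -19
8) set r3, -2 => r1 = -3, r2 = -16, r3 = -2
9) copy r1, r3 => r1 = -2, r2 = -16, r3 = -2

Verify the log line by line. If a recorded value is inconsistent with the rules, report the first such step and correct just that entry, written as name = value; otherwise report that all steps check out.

no error

Step 1: r3 = -9 - 2 = -11 — verified.
Step 2: r1 = 8 — same as recorded.
Step 3: r1 = -(8) = -8 — no discrepancy.
Step 4: r3 = -11 + -8 = -19 — agrees with the log.
Step 5: r1 = -3 — in agreement.
Step 6: r2 = -3 - -19 = 16 — same as recorded.
Step 7: r2 = -(16) = -16 — same as recorded.
Step 8: r3 = -2 — matches.
Step 9: r1 = -2 — same as recorded.
All steps check out; nothing to correct.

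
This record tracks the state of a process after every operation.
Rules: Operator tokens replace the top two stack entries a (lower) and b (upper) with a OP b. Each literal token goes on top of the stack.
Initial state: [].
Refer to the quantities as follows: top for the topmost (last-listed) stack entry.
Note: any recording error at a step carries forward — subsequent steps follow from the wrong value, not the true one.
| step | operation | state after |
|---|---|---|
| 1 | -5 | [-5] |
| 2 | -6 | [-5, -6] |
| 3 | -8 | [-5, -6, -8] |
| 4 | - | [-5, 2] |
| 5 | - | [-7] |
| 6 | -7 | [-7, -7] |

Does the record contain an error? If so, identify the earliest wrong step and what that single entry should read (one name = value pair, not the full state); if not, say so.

1. push -5: top = -5 (checks out)
2. push -6: top = -6 (verified)
3. push -8: top = -8 (in agreement)
4. -6 - -8 = 2 (matches)
5. -5 - 2 = -7 (no discrepancy)
6. push -7: top = -7 (agrees with the record)
Nothing is out of place; the run is error-free.

no error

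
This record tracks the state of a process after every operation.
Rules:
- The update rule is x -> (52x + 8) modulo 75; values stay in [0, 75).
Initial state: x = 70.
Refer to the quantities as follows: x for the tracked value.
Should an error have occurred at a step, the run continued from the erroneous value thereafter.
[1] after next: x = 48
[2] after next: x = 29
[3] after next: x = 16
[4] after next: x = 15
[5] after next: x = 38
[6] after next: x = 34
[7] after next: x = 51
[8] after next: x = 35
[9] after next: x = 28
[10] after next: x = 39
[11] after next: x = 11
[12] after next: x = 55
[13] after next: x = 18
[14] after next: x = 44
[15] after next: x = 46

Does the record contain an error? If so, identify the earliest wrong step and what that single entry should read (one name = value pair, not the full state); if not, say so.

Recomputing the run from the initial state:
step 1: x = 48
step 2: x = 29
step 3: x = 16
step 4: x = 15
step 5: x = 38
step 6: x = 34
step 7: x = 51
step 8: x = 35
step 9: x = 28
step 10: x = 39
step 11: x = 11
step 12: x = 55
step 13: x = 18
step 14: x = 44
step 15: x = 46
This matches the record at every step.

no error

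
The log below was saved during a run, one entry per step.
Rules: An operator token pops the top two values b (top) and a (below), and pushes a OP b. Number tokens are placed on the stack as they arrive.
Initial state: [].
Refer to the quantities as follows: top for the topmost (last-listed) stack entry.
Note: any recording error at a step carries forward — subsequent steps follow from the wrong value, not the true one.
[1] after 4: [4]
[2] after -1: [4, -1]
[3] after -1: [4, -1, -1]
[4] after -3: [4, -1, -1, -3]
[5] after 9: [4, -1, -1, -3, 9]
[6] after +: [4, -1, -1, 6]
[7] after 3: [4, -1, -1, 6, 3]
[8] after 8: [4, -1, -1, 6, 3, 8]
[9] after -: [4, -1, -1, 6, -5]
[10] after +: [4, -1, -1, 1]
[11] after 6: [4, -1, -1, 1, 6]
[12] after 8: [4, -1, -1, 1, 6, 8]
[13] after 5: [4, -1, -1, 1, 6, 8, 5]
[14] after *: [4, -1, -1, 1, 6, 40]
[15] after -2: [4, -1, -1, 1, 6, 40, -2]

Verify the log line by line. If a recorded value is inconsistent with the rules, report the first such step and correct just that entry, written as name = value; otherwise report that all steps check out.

Recomputing the run from the initial state:
step 1: [4]
step 2: [4, -1]
step 3: [4, -1, -1]
step 4: [4, -1, -1, -3]
step 5: [4, -1, -1, -3, 9]
step 6: [4, -1, -1, 6]
step 7: [4, -1, -1, 6, 3]
step 8: [4, -1, -1, 6, 3, 8]
step 9: [4, -1, -1, 6, -5]
step 10: [4, -1, -1, 1]
step 11: [4, -1, -1, 1, 6]
step 12: [4, -1, -1, 1, 6, 8]
step 13: [4, -1, -1, 1, 6, 8, 5]
step 14: [4, -1, -1, 1, 6, 40]
step 15: [4, -1, -1, 1, 6, 40, -2]
This matches the log at every step.

no error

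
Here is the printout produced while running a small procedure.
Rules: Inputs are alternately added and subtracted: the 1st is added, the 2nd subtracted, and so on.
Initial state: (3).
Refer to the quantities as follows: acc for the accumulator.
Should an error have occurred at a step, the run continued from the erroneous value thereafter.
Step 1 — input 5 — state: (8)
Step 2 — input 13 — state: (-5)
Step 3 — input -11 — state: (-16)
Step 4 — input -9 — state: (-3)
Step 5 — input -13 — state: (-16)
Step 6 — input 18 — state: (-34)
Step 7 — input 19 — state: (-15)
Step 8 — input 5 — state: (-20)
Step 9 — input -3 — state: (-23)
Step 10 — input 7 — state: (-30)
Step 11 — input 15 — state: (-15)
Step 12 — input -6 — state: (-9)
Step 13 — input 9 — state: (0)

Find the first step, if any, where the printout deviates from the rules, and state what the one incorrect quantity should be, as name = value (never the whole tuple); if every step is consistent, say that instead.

Recomputing the run from the initial state:
step 1: acc = 8
step 2: acc = -5
step 3: acc = -16
step 4: acc = -7
step 5: acc = -20
step 6: acc = -38
step 7: acc = -19
step 8: acc = -24
step 9: acc = -27
step 10: acc = -34
step 11: acc = -19
step 12: acc = -13
step 13: acc = -4
The first disagreement with the printout is at step 4, where the value should be acc = -7.

step 4, acc = -7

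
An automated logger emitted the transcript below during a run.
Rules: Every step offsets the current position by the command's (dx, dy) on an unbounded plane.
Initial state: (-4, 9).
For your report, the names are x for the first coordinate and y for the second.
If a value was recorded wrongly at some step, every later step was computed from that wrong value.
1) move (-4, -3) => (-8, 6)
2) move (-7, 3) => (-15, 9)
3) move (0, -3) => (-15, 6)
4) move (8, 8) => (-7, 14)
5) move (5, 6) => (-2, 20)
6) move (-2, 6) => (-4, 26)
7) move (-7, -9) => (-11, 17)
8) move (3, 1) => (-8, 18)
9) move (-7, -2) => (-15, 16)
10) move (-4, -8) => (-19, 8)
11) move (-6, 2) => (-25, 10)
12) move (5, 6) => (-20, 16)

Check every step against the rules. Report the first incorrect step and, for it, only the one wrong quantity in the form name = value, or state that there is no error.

no error

Recomputing the run from the initial state:
step 1: x = -8, y = 6
step 2: x = -15, y = 9
step 3: x = -15, y = 6
step 4: x = -7, y = 14
step 5: x = -2, y = 20
step 6: x = -4, y = 26
step 7: x = -11, y = 17
step 8: x = -8, y = 18
step 9: x = -15, y = 16
step 10: x = -19, y = 8
step 11: x = -25, y = 10
step 12: x = -20, y = 16
This matches the transcript at every step.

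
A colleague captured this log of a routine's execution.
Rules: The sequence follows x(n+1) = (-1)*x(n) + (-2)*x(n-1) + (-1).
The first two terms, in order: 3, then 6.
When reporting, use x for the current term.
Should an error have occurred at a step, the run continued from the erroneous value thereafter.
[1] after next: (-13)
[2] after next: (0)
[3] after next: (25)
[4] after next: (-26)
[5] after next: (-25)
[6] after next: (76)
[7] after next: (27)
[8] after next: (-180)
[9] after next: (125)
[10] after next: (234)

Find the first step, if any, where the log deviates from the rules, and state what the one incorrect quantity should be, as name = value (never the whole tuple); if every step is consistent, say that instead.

step 1: x = -1*(6) + (-2)*(3) + (-1) = -13 -> same as recorded
step 2: x = -1*(-13) + (-2)*(6) + (-1) = 0 -> consistent with the log
step 3: x = -1*(0) + (-2)*(-13) + (-1) = 25 -> same as recorded
step 4: x = -1*(25) + (-2)*(0) + (-1) = -26 -> no discrepancy
step 5: x = -1*(-26) + (-2)*(25) + (-1) = -25 -> confirmed correct
step 6: x = -1*(-25) + (-2)*(-26) + (-1) = 76 -> exactly as logged
step 7: x = -1*(76) + (-2)*(-25) + (-1) = -27 -> the entry is off here
The earliest wrong entry is at step 7: it should read x = -27.

step 7, x = -27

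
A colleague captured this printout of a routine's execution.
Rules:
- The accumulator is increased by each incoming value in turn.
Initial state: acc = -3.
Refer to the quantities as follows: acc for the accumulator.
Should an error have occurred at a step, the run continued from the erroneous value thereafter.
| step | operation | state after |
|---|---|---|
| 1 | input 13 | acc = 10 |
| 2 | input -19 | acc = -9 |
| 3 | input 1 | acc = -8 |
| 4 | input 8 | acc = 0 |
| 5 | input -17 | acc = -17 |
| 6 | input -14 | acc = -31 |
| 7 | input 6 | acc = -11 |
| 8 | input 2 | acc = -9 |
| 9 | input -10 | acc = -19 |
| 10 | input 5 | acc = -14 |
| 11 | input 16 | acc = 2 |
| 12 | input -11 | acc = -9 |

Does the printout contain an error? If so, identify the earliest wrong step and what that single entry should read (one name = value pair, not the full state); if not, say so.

step 7, acc = -25

1. acc = -3 + 13 = 10 (no discrepancy)
2. acc = 10 + -19 = -9 (verified)
3. acc = -9 + 1 = -8 (consistent with the printout)
4. acc = -8 + 8 = 0 (consistent with the printout)
5. acc = 0 + -17 = -17 (agrees with the printout)
6. acc = -17 + -14 = -31 (consistent with the printout)
7. acc = -31 + 6 = -25 (this is not what the printout shows)
The earliest wrong entry is at step 7: it should read acc = -25.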